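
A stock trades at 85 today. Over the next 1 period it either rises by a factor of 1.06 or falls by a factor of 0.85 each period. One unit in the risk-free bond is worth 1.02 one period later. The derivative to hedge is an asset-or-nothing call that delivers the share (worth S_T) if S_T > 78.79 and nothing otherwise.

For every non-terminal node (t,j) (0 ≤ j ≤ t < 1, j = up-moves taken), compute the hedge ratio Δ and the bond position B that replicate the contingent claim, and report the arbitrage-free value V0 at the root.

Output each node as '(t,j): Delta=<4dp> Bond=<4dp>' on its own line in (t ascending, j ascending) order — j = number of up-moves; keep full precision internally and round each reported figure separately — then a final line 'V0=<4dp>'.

Under the risk-neutral measure, an up-move has probability p* = (R−d)/(u−d) = 0.8095 and values discount at R = 1.02.
Terminal values V(1,·): V(1,0)=0.0000, V(1,1)=90.1000
  t=0,j=0: stock 85.0000 → up 90.1000 (V=90.1000), down 72.2500 (V=0.0000). Price 71.5079; hedge Δ=5.0476, bond B=-357.5397.
Check: Δ(0,0)·S0 + B(0,0) = 71.5079 = V0.

(0,0): Delta=5.0476 Bond=-357.5397
V0=71.5079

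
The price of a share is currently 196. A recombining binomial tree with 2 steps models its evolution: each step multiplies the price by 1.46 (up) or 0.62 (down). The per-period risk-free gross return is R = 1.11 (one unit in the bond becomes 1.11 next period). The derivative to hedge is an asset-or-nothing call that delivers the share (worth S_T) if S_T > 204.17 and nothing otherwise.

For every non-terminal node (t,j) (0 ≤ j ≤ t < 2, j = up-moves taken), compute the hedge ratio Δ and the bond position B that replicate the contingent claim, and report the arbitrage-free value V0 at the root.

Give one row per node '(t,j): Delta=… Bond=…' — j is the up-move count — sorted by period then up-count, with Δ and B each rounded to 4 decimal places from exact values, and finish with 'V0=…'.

(0,0): Delta=1.3336 Bond=-145.9974
(1,0): Delta=0.0000 Bond=0.0000
(1,1): Delta=1.7381 Bond=-277.8121
V0=115.3850

The replicating-portfolio and risk-neutral prices coincide; use p* = (1.11−0.62)/(1.46−0.62) = 0.5833 for the latter.
Terminal payoffs: V(2,0)=0.0000, V(2,1)=0.0000, V(2,2)=417.7936
  t=1,j=0: stock 121.5200 → up 177.4192 (V=0.0000), down 75.3424 (V=0.0000). Price 0.0000; hedge Δ=0.0000, bond B=0.0000.
  t=1,j=1: stock 286.1600 → up 417.7936 (V=417.7936), down 177.4192 (V=0.0000). Price 219.5612; hedge Δ=1.7381, bond B=-277.8121.
  t=0,j=0: stock 196.0000 → up 286.1600 (V=219.5612), down 121.5200 (V=0.0000). Price 115.3850; hedge Δ=1.3336, bond B=-145.9974.
Check: Δ(0,0)·S0 + B(0,0) = 115.3850 = V0.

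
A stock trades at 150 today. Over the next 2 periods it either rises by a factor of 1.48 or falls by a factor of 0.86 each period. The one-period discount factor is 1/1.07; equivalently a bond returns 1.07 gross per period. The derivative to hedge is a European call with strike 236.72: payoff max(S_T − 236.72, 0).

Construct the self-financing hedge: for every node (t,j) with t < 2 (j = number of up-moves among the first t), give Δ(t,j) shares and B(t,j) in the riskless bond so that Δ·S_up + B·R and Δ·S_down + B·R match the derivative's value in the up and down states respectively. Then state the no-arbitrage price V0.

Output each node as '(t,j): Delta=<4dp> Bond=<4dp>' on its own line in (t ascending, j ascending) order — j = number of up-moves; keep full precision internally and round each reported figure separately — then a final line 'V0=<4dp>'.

(0,0): Delta=0.3126 Bond=-37.6876
(1,0): Delta=0.0000 Bond=0.0000
(1,1): Delta=0.6672 Bond=-119.0570
V0=9.2028

Under the risk-neutral measure, an up-move has probability p* = (R−d)/(u−d) = 0.3387 and values discount at R = 1.07.
Terminal values V(2,·): V(2,0)=0.0000, V(2,1)=0.0000, V(2,2)=91.8400
  t=1,j=0: stock 129.0000 → up 190.9200 (V=0.0000), down 110.9400 (V=0.0000). Price 0.0000; hedge Δ=0.0000, bond B=0.0000.
  t=1,j=1: stock 222.0000 → up 328.5600 (V=91.8400), down 190.9200 (V=0.0000). Price 29.0721; hedge Δ=0.6672, bond B=-119.0570.
  t=0,j=0: stock 150.0000 → up 222.0000 (V=29.0721), down 129.0000 (V=0.0000). Price 9.2028; hedge Δ=0.3126, bond B=-37.6876.
Self-financing check: at every node Δ·S+B equals the discounted successor values.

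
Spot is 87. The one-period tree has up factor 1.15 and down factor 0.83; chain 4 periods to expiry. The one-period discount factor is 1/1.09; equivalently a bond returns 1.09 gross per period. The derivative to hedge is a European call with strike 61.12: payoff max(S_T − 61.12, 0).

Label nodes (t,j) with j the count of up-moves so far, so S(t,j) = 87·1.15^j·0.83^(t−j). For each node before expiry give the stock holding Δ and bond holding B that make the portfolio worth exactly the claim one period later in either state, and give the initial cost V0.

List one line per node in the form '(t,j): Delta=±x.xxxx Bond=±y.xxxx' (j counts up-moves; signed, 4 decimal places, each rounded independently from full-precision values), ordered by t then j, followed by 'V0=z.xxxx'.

(0,0): Delta=0.9878 Bond=-42.1599
(1,0): Delta=0.9362 Bond=-42.2284
(1,1): Delta=0.9964 Bond=-46.8141
(2,0): Delta=0.7052 Bond=-32.1818
(2,1): Delta=0.9747 Bond=-49.2244
(2,2): Delta=1.0000 Bond=-51.4435
(3,0): Delta=0.0000 Bond=0.0000
(3,1): Delta=0.8226 Bond=-43.1731
(3,2): Delta=1.0000 Bond=-56.0734
(3,3): Delta=1.0000 Bond=-56.0734
V0=43.7778

No-arbitrage ⇒ martingale measure with p* = (R−d)/(u−d) = 0.8125.
Payoff layer (t=4): V(4,0)=0.0000, V(4,1)=0.0000, V(4,2)=18.1431, V(4,3)=48.7024, V(4,4)=91.0435
(3,0): S=49.7455. Δ = (V_up−V_dn)/(S_up−S_dn) = (0.0000−0.0000)/(57.2073−41.2887) = 0.0000. V = [p*·0.0000 + (1−p*)·0.0000]/1.09 = 0.0000. B = V − Δ·S = 0.0000.
(3,1): S=68.9244. Δ = (V_up−V_dn)/(S_up−S_dn) = (18.1431−0.0000)/(79.2631−57.2073) = 0.8226. V = [p*·18.1431 + (1−p*)·0.0000]/1.09 = 13.5241. B = V − Δ·S = -43.1731.
(3,2): S=95.4977. Δ = (V_up−V_dn)/(S_up−S_dn) = (48.7024−18.1431)/(109.8224−79.2631) = 1.0000. V = [p*·48.7024 + (1−p*)·18.1431]/1.09 = 39.4243. B = V − Δ·S = -56.0734.
(3,3): S=132.3161. Δ = (V_up−V_dn)/(S_up−S_dn) = (91.0435−48.7024)/(152.1635−109.8224) = 1.0000. V = [p*·91.0435 + (1−p*)·48.7024]/1.09 = 76.2427. B = V − Δ·S = -56.0734.
(2,0): S=59.9343. Δ = (V_up−V_dn)/(S_up−S_dn) = (13.5241−0.0000)/(68.9244−49.7455) = 0.7052. V = [p*·13.5241 + (1−p*)·0.0000]/1.09 = 10.0810. B = V − Δ·S = -32.1818.
(2,1): S=83.0415. Δ = (V_up−V_dn)/(S_up−S_dn) = (39.4243−13.5241)/(95.4977−68.9244) = 0.9747. V = [p*·39.4243 + (1−p*)·13.5241]/1.09 = 31.7138. B = V − Δ·S = -49.2244.
(2,2): S=115.0575. Δ = (V_up−V_dn)/(S_up−S_dn) = (76.2427−39.4243)/(132.3161−95.4977) = 1.0000. V = [p*·76.2427 + (1−p*)·39.4243]/1.09 = 63.6140. B = V − Δ·S = -51.4435.
(1,0): S=72.2100. Δ = (V_up−V_dn)/(S_up−S_dn) = (31.7138−10.0810)/(83.0415−59.9343) = 0.9362. V = [p*·31.7138 + (1−p*)·10.0810]/1.09 = 25.3740. B = V − Δ·S = -42.2284.
(1,1): S=100.0500. Δ = (V_up−V_dn)/(S_up−S_dn) = (63.6140−31.7138)/(115.0575−83.0415) = 0.9964. V = [p*·63.6140 + (1−p*)·31.7138]/1.09 = 52.8741. B = V − Δ·S = -46.8141.
(0,0): S=87.0000. Δ = (V_up−V_dn)/(S_up−S_dn) = (52.8741−25.3740)/(100.0500−72.2100) = 0.9878. V = [p*·52.8741 + (1−p*)·25.3740]/1.09 = 43.7778. B = V − Δ·S = -42.1599.
Each (Δ,B) replicates both successor values, so the strategy is self-financing and V0 is arbitrage-free.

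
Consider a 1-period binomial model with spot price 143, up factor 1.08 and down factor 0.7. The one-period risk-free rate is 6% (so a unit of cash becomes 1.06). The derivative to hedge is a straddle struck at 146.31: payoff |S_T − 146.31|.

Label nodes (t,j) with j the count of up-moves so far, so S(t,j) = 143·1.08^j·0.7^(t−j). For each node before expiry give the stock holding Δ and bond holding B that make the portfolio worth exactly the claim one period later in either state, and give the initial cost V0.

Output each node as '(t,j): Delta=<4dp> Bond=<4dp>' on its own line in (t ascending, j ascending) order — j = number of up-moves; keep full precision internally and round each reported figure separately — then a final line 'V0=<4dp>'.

(0,0): Delta=-0.7008 Bond=109.7711
V0=9.5606

Since d<R<u, set p* = (R−d)/(u−d) = 0.9474; price each node as the discounted p*-expectation of its children.
At expiry t=1: V(1,0)=46.2100, V(1,1)=8.1300
(0,0): S=143.0000. Δ = (V_up−V_dn)/(S_up−S_dn) = (8.1300−46.2100)/(154.4400−100.1000) = -0.7008. V = [p*·8.1300 + (1−p*)·46.2100]/1.06 = 9.5606. B = V − Δ·S = 109.7711.
The time-0 hedge costs 9.5606, which is the no-arbitrage price.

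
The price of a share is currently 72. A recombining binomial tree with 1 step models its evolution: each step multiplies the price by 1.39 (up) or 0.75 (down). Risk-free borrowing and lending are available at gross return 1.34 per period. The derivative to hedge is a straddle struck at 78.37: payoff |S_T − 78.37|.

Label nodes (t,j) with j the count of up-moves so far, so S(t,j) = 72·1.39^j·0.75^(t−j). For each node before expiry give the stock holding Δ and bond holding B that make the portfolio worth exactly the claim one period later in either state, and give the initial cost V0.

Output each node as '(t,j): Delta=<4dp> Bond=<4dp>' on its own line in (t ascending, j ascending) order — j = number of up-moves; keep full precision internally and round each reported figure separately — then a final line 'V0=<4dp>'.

Since d<R<u, set p* = (R−d)/(u−d) = 0.9219; price each node as the discounted p*-expectation of its children.
At expiry t=1: V(1,0)=24.3700, V(1,1)=21.7100
  t=0,j=0: stock 72.0000 → up 100.0800 (V=21.7100), down 54.0000 (V=24.3700). Price 16.3566; hedge Δ=-0.0577, bond B=20.5128.
Root portfolio cost Δ·72+B reproduces V0=16.3566.

(0,0): Delta=-0.0577 Bond=20.5128
V0=16.3566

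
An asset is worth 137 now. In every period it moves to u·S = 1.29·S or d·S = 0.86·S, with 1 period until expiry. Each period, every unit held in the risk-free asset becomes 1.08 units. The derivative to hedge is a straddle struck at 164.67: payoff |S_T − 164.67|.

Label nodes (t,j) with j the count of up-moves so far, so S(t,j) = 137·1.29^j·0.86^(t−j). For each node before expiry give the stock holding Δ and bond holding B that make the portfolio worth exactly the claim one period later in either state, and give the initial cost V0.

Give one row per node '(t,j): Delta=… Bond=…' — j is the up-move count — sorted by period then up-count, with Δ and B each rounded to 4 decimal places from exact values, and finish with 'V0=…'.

(0,0): Delta=-0.5906 Bond=107.8056
V0=26.8986

Risk-neutral probability p* = (R−d)/(u−d) = (1.08−0.86)/(1.29−0.86) = 0.5116.
At expiry t=1: V(1,0)=46.8500, V(1,1)=12.0600
  t=0,j=0: stock 137.0000 → up 176.7300 (V=12.0600), down 117.8200 (V=46.8500). Price 26.8986; hedge Δ=-0.5906, bond B=107.8056.
Root portfolio cost Δ·137+B reproduces V0=26.8986.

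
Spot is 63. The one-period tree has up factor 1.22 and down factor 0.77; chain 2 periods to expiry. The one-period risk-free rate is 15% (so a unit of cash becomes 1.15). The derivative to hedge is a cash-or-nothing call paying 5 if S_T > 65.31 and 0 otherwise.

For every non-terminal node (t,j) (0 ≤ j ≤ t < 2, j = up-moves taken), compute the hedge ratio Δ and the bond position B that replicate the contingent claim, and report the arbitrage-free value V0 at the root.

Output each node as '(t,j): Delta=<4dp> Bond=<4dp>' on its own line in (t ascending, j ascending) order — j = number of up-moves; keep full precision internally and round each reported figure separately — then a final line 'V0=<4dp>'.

(0,0): Delta=0.1295 Bond=-5.4629
(1,0): Delta=0.0000 Bond=0.0000
(1,1): Delta=0.1446 Bond=-7.4396
V0=2.6960

No-arbitrage ⇒ martingale measure with p* = (R−d)/(u−d) = 0.8444.
Terminal payoffs: V(2,0)=0.0000, V(2,1)=0.0000, V(2,2)=5.0000
(1,0): S=48.5100. Δ = (V_up−V_dn)/(S_up−S_dn) = (0.0000−0.0000)/(59.1822−37.3527) = 0.0000. V = [p*·0.0000 + (1−p*)·0.0000]/1.15 = 0.0000. B = V − Δ·S = 0.0000.
(1,1): S=76.8600. Δ = (V_up−V_dn)/(S_up−S_dn) = (5.0000−0.0000)/(93.7692−59.1822) = 0.1446. V = [p*·5.0000 + (1−p*)·0.0000]/1.15 = 3.6715. B = V − Δ·S = -7.4396.
(0,0): S=63.0000. Δ = (V_up−V_dn)/(S_up−S_dn) = (3.6715−0.0000)/(76.8600−48.5100) = 0.1295. V = [p*·3.6715 + (1−p*)·0.0000]/1.15 = 2.6960. B = V − Δ·S = -5.4629.
Self-financing check: at every node Δ·S+B equals the discounted successor values.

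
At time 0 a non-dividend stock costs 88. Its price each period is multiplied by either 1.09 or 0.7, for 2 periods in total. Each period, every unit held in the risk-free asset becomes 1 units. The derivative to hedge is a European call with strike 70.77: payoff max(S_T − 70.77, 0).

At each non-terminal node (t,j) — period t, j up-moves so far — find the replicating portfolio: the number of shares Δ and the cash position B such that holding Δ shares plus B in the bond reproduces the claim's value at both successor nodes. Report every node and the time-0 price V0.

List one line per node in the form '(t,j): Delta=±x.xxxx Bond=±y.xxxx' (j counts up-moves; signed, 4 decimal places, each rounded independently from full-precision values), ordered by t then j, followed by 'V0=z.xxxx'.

No-arbitrage ⇒ martingale measure with p* = (R−d)/(u−d) = 0.7692.
Payoff layer (t=2): V(2,0)=0.0000, V(2,1)=0.0000, V(2,2)=33.7828
(1,0): S=61.6000. Δ = (V_up−V_dn)/(S_up−S_dn) = (0.0000−0.0000)/(67.1440−43.1200) = 0.0000. V = [p*·0.0000 + (1−p*)·0.0000]/1 = 0.0000. B = V − Δ·S = 0.0000.
(1,1): S=95.9200. Δ = (V_up−V_dn)/(S_up−S_dn) = (33.7828−0.0000)/(104.5528−67.1440) = 0.9031. V = [p*·33.7828 + (1−p*)·0.0000]/1 = 25.9868. B = V − Δ·S = -60.6358.
(0,0): S=88.0000. Δ = (V_up−V_dn)/(S_up−S_dn) = (25.9868−0.0000)/(95.9200−61.6000) = 0.7572. V = [p*·25.9868 + (1−p*)·0.0000]/1 = 19.9898. B = V − Δ·S = -46.6429.
Root portfolio cost Δ·88+B reproduces V0=19.9898.

(0,0): Delta=0.7572 Bond=-46.6429
(1,0): Delta=0.0000 Bond=0.0000
(1,1): Delta=0.9031 Bond=-60.6358
V0=19.9898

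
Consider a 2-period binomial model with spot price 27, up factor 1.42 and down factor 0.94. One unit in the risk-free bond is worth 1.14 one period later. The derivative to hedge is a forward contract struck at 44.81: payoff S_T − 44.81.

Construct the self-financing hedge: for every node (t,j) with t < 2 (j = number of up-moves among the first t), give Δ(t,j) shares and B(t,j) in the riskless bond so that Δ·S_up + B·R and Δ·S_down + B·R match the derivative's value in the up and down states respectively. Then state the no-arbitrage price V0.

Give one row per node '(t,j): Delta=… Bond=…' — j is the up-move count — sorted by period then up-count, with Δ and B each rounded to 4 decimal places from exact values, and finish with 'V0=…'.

Since d<R<u, set p* = (R−d)/(u−d) = 0.4167; price each node as the discounted p*-expectation of its children.
Terminal payoffs: V(2,0)=-20.9528, V(2,1)=-8.7704, V(2,2)=9.6328
  t=1,j=0: stock 25.3800 → up 36.0396 (V=-8.7704), down 23.8572 (V=-20.9528). Price -13.9270; hedge Δ=1.0000, bond B=-39.3070.
  t=1,j=1: stock 38.3400 → up 54.4428 (V=9.6328), down 36.0396 (V=-8.7704). Price -0.9670; hedge Δ=1.0000, bond B=-39.3070.
  t=0,j=0: stock 27.0000 → up 38.3400 (V=-0.9670), down 25.3800 (V=-13.9270). Price -7.4798; hedge Δ=1.0000, bond B=-34.4798.
Check: Δ(0,0)·S0 + B(0,0) = -7.4798 = V0.

(0,0): Delta=1.0000 Bond=-34.4798
(1,0): Delta=1.0000 Bond=-39.3070
(1,1): Delta=1.0000 Bond=-39.3070
V0=-7.4798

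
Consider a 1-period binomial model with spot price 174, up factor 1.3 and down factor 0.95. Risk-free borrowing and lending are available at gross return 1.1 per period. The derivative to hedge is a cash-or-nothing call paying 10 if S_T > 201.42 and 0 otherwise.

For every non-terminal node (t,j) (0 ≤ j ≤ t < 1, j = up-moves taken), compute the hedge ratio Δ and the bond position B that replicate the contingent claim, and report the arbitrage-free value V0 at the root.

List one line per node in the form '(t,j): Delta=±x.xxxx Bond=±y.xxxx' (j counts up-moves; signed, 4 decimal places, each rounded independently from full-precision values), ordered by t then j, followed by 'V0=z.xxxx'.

Risk-neutral probability p* = (R−d)/(u−d) = (1.1−0.95)/(1.3−0.95) = 0.4286.
Terminal payoffs: V(1,0)=0.0000, V(1,1)=10.0000
(0,0): S=174.0000. Δ = (V_up−V_dn)/(S_up−S_dn) = (10.0000−0.0000)/(226.2000−165.3000) = 0.1642. V = [p*·10.0000 + (1−p*)·0.0000]/1.1 = 3.8961. B = V − Δ·S = -24.6753.
The time-0 hedge costs 3.8961, which is the no-arbitrage price.

(0,0): Delta=0.1642 Bond=-24.6753
V0=3.8961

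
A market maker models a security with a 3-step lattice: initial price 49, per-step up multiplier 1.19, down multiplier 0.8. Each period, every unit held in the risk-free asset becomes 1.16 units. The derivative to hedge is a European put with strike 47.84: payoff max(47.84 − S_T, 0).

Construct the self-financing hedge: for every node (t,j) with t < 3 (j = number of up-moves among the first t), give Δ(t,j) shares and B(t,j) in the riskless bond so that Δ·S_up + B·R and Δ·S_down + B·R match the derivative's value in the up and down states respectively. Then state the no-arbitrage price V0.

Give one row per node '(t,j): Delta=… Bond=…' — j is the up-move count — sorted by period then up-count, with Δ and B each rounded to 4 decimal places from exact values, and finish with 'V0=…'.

(0,0): Delta=-0.0609 Bond=3.1022
(1,0): Delta=-0.6007 Bond=24.7583
(1,1): Delta=-0.0307 Bond=1.8353
(2,0): Delta=-1.0000 Bond=41.2414
(2,1): Delta=-0.5783 Bond=27.6762
(2,2): Delta=0.0000 Bond=0.0000
V0=0.1171

Since d<R<u, set p* = (R−d)/(u−d) = 0.9231; price each node as the discounted p*-expectation of its children.
At expiry t=3: V(3,0)=22.7520, V(3,1)=10.5216, V(3,2)=0.0000, V(3,3)=0.0000
(2,0): S=31.3600. Δ = (V_up−V_dn)/(S_up−S_dn) = (10.5216−22.7520)/(37.3184−25.0880) = -1.0000. V = [p*·10.5216 + (1−p*)·22.7520]/1.16 = 9.8814. B = V − Δ·S = 41.2414.
(2,1): S=46.6480. Δ = (V_up−V_dn)/(S_up−S_dn) = (0.0000−10.5216)/(55.5111−37.3184) = -0.5783. V = [p*·0.0000 + (1−p*)·10.5216]/1.16 = 0.6977. B = V − Δ·S = 27.6762.
(2,2): S=69.3889. Δ = (V_up−V_dn)/(S_up−S_dn) = (0.0000−0.0000)/(82.5728−55.5111) = 0.0000. V = [p*·0.0000 + (1−p*)·0.0000]/1.16 = 0.0000. B = V − Δ·S = 0.0000.
(1,0): S=39.2000. Δ = (V_up−V_dn)/(S_up−S_dn) = (0.6977−9.8814)/(46.6480−31.3600) = -0.6007. V = [p*·0.6977 + (1−p*)·9.8814]/1.16 = 1.2105. B = V − Δ·S = 24.7583.
(1,1): S=58.3100. Δ = (V_up−V_dn)/(S_up−S_dn) = (0.0000−0.6977)/(69.3889−46.6480) = -0.0307. V = [p*·0.0000 + (1−p*)·0.6977]/1.16 = 0.0463. B = V − Δ·S = 1.8353.
(0,0): S=49.0000. Δ = (V_up−V_dn)/(S_up−S_dn) = (0.0463−1.2105)/(58.3100−39.2000) = -0.0609. V = [p*·0.0463 + (1−p*)·1.2105]/1.16 = 0.1171. B = V − Δ·S = 3.1022.
The time-0 hedge costs 0.1171, which is the no-arbitrage price.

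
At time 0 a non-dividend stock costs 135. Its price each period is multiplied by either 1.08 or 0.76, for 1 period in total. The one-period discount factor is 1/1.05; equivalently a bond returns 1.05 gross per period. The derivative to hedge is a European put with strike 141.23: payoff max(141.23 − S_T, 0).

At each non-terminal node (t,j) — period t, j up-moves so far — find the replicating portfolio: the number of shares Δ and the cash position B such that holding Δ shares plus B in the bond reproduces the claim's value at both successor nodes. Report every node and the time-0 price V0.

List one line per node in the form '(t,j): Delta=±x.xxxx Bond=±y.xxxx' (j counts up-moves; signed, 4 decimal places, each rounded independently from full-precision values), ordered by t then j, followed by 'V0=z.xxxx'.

(0,0): Delta=-0.8942 Bond=124.1679
V0=3.4491

The replicating-portfolio and risk-neutral prices coincide; use p* = (1.05−0.76)/(1.08−0.76) = 0.9062 for the latter.
Payoff layer (t=1): V(1,0)=38.6300, V(1,1)=0.0000
  t=0,j=0: stock 135.0000 → up 145.8000 (V=0.0000), down 102.6000 (V=38.6300). Price 3.4491; hedge Δ=-0.8942, bond B=124.1679.
Each (Δ,B) replicates both successor values, so the strategy is self-financing and V0 is arbitrage-free.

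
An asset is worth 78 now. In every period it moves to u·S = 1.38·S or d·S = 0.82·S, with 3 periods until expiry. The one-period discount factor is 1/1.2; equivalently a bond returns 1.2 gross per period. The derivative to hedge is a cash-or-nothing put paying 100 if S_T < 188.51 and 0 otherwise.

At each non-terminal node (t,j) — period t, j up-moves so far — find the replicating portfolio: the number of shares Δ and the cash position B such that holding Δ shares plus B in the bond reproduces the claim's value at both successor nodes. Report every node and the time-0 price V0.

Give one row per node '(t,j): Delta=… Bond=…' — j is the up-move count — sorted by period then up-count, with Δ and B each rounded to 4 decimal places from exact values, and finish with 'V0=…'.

Under the risk-neutral measure, an up-move has probability p* = (R−d)/(u−d) = 0.6786 and values discount at R = 1.2.
Terminal values V(3,·): V(3,0)=100.0000, V(3,1)=100.0000, V(3,2)=100.0000, V(3,3)=0.0000
(2,0): S=52.4472. Δ = (V_up−V_dn)/(S_up−S_dn) = (100.0000−100.0000)/(72.3771−43.0067) = 0.0000. V = [p*·100.0000 + (1−p*)·100.0000]/1.2 = 83.3333. B = V − Δ·S = 83.3333.
(2,1): S=88.2648. Δ = (V_up−V_dn)/(S_up−S_dn) = (100.0000−100.0000)/(121.8054−72.3771) = 0.0000. V = [p*·100.0000 + (1−p*)·100.0000]/1.2 = 83.3333. B = V − Δ·S = 83.3333.
(2,2): S=148.5432. Δ = (V_up−V_dn)/(S_up−S_dn) = (0.0000−100.0000)/(204.9896−121.8054) = -1.2022. V = [p*·0.0000 + (1−p*)·100.0000]/1.2 = 26.7857. B = V − Δ·S = 205.3571.
(1,0): S=63.9600. Δ = (V_up−V_dn)/(S_up−S_dn) = (83.3333−83.3333)/(88.2648−52.4472) = 0.0000. V = [p*·83.3333 + (1−p*)·83.3333]/1.2 = 69.4444. B = V − Δ·S = 69.4444.
(1,1): S=107.6400. Δ = (V_up−V_dn)/(S_up−S_dn) = (26.7857−83.3333)/(148.5432−88.2648) = -0.9381. V = [p*·26.7857 + (1−p*)·83.3333]/1.2 = 37.4681. B = V − Δ·S = 138.4460.
(0,0): S=78.0000. Δ = (V_up−V_dn)/(S_up−S_dn) = (37.4681−69.4444)/(107.6400−63.9600) = -0.7321. V = [p*·37.4681 + (1−p*)·69.4444]/1.2 = 39.7885. B = V − Δ·S = 96.8891.
Check: Δ(0,0)·S0 + B(0,0) = 39.7885 = V0.

(0,0): Delta=-0.7321 Bond=96.8891
(1,0): Delta=0.0000 Bond=69.4444
(1,1): Delta=-0.9381 Bond=138.4460
(2,0): Delta=0.0000 Bond=83.3333
(2,1): Delta=0.0000 Bond=83.3333
(2,2): Delta=-1.2022 Bond=205.3571
V0=39.7885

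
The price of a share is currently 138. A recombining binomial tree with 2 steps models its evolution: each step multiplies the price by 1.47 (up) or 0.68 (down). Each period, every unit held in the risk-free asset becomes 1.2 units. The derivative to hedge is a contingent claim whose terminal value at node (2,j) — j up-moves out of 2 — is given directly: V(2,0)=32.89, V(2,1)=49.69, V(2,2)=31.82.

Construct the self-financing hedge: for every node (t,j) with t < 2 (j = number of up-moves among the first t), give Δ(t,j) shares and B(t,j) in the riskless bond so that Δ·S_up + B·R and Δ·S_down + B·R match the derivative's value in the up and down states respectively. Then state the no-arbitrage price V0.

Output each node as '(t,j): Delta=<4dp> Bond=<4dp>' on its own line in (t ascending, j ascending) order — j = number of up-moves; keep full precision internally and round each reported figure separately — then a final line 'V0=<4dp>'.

(0,0): Delta=-0.0460 Bond=34.1185
(1,0): Delta=0.2266 Bond=15.3577
(1,1): Delta=-0.1115 Bond=54.2265
V0=27.7675

Risk-neutral probability p* = (R−d)/(u−d) = (1.2−0.68)/(1.47−0.68) = 0.6582.
Payoff layer (t=2): V(2,0)=32.8900, V(2,1)=49.6900, V(2,2)=31.8200
  t=1,j=0: stock 93.8400 → up 137.9448 (V=49.6900), down 63.8112 (V=32.8900). Price 36.6235; hedge Δ=0.2266, bond B=15.3577.
  t=1,j=1: stock 202.8600 → up 298.2042 (V=31.8200), down 137.9448 (V=49.6900). Price 31.6062; hedge Δ=-0.1115, bond B=54.2265.
  t=0,j=0: stock 138.0000 → up 202.8600 (V=31.6062), down 93.8400 (V=36.6235). Price 27.7675; hedge Δ=-0.0460, bond B=34.1185.
Each (Δ,B) replicates both successor values, so the strategy is self-financing and V0 is arbitrage-free.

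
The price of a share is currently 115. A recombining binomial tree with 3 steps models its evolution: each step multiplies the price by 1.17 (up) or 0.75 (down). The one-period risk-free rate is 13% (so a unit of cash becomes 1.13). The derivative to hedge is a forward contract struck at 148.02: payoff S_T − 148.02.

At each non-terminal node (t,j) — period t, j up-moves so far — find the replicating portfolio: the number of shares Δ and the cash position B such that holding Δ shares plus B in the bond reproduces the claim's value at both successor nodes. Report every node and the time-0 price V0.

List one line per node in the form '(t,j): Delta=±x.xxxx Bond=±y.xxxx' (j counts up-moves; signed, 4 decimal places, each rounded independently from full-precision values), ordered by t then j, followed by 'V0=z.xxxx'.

(0,0): Delta=1.0000 Bond=-102.5853
(1,0): Delta=1.0000 Bond=-115.9214
(1,1): Delta=1.0000 Bond=-115.9214
(2,0): Delta=1.0000 Bond=-130.9912
(2,1): Delta=1.0000 Bond=-130.9912
(2,2): Delta=1.0000 Bond=-130.9912
V0=12.4147

Since d<R<u, set p* = (R−d)/(u−d) = 0.9048; price each node as the discounted p*-expectation of its children.
Terminal payoffs: V(3,0)=-99.5044, V(3,1)=-72.3356, V(3,2)=-29.9524, V(3,3)=36.1655
Node (2,0) S=64.6875: V=(p*·-72.3356+(1−p*)·-99.5044)/1.13=-66.3037; Δ=(-72.3356−-99.5044)/(75.6844−48.5156)=1.0000; B=V−Δ·S=-130.9912
Node (2,1) S=100.9125: V=(p*·-29.9524+(1−p*)·-72.3356)/1.13=-30.0787; Δ=(-29.9524−-72.3356)/(118.0676−75.6844)=1.0000; B=V−Δ·S=-130.9912
Node (2,2) S=157.4235: V=(p*·36.1655+(1−p*)·-29.9524)/1.13=26.4323; Δ=(36.1655−-29.9524)/(184.1855−118.0676)=1.0000; B=V−Δ·S=-130.9912
Node (1,0) S=86.2500: V=(p*·-30.0787+(1−p*)·-66.3037)/1.13=-29.6714; Δ=(-30.0787−-66.3037)/(100.9125−64.6875)=1.0000; B=V−Δ·S=-115.9214
Node (1,1) S=134.5500: V=(p*·26.4323+(1−p*)·-30.0787)/1.13=18.6286; Δ=(26.4323−-30.0787)/(157.4235−100.9125)=1.0000; B=V−Δ·S=-115.9214
Node (0,0) S=115.0000: V=(p*·18.6286+(1−p*)·-29.6714)/1.13=12.4147; Δ=(18.6286−-29.6714)/(134.5500−86.2500)=1.0000; B=V−Δ·S=-102.5853
Each (Δ,B) replicates both successor values, so the strategy is self-financing and V0 is arbitrage-free.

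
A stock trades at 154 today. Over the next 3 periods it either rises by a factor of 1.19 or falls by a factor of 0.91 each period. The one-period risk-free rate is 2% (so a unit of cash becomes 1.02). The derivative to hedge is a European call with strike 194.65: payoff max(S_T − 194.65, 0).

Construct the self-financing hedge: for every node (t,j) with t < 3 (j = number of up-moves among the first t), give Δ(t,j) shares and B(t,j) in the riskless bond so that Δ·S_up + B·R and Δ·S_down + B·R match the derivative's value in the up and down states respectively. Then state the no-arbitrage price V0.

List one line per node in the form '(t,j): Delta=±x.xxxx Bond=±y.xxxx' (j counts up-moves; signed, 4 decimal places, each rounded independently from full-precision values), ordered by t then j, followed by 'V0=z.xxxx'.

(0,0): Delta=0.2505 Bond=-33.8639
(1,0): Delta=0.0373 Bond=-4.6662
(1,1): Delta=0.5024 Bond=-80.7116
(2,0): Delta=0.0000 Bond=0.0000
(2,1): Delta=0.0814 Bond=-12.1150
(2,2): Delta=1.0000 Bond=-190.8333
V0=4.7133

The replicating-portfolio and risk-neutral prices coincide; use p* = (1.02−0.91)/(1.19−0.91) = 0.3929 for the latter.
Terminal payoffs: V(3,0)=0.0000, V(3,1)=0.0000, V(3,2)=3.8023, V(3,3)=64.8645
(2,0): S=127.5274. Δ = (V_up−V_dn)/(S_up−S_dn) = (0.0000−0.0000)/(151.7576−116.0499) = 0.0000. V = [p*·0.0000 + (1−p*)·0.0000]/1.02 = 0.0000. B = V − Δ·S = 0.0000.
(2,1): S=166.7666. Δ = (V_up−V_dn)/(S_up−S_dn) = (3.8023−0.0000)/(198.4523−151.7576) = 0.0814. V = [p*·3.8023 + (1−p*)·0.0000]/1.02 = 1.4645. B = V − Δ·S = -12.1150.
(2,2): S=218.0794. Δ = (V_up−V_dn)/(S_up−S_dn) = (64.8645−3.8023)/(259.5145−198.4523) = 1.0000. V = [p*·64.8645 + (1−p*)·3.8023]/1.02 = 27.2461. B = V − Δ·S = -190.8333.
(1,0): S=140.1400. Δ = (V_up−V_dn)/(S_up−S_dn) = (1.4645−0.0000)/(166.7666−127.5274) = 0.0373. V = [p*·1.4645 + (1−p*)·0.0000]/1.02 = 0.5640. B = V − Δ·S = -4.6662.
(1,1): S=183.2600. Δ = (V_up−V_dn)/(S_up−S_dn) = (27.2461−1.4645)/(218.0794−166.7666) = 0.5024. V = [p*·27.2461 + (1−p*)·1.4645]/1.02 = 11.3656. B = V − Δ·S = -80.7116.
(0,0): S=154.0000. Δ = (V_up−V_dn)/(S_up−S_dn) = (11.3656−0.5640)/(183.2600−140.1400) = 0.2505. V = [p*·11.3656 + (1−p*)·0.5640]/1.02 = 4.7133. B = V − Δ·S = -33.8639.
Each (Δ,B) replicates both successor values, so the strategy is self-financing and V0 is arbitrage-free.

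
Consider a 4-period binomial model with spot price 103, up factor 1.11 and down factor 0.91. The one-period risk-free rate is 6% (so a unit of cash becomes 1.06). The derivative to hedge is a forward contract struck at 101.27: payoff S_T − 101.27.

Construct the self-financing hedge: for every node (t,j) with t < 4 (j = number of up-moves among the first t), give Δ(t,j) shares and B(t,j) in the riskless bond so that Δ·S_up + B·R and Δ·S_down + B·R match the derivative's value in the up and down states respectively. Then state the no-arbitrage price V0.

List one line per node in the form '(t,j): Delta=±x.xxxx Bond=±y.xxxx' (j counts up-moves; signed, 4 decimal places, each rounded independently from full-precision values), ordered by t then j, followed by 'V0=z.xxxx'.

(0,0): Delta=1.0000 Bond=-80.2153
(1,0): Delta=1.0000 Bond=-85.0282
(1,1): Delta=1.0000 Bond=-85.0282
(2,0): Delta=1.0000 Bond=-90.1299
(2,1): Delta=1.0000 Bond=-90.1299
(2,2): Delta=1.0000 Bond=-90.1299
(3,0): Delta=1.0000 Bond=-95.5377
(3,1): Delta=1.0000 Bond=-95.5377
(3,2): Delta=1.0000 Bond=-95.5377
(3,3): Delta=1.0000 Bond=-95.5377
V0=22.7847

No-arbitrage ⇒ martingale measure with p* = (R−d)/(u−d) = 0.7500.
Terminal payoffs: V(4,0)=-30.6378, V(4,1)=-15.1142, V(4,2)=3.8211, V(4,3)=26.9181, V(4,4)=55.0913
  t=3,j=0: stock 77.6178 → up 86.1558 (V=-15.1142), down 70.6322 (V=-30.6378). Price -17.9199; hedge Δ=1.0000, bond B=-95.5377.
  t=3,j=1: stock 94.6767 → up 105.0911 (V=3.8211), down 86.1558 (V=-15.1142). Price -0.8611; hedge Δ=1.0000, bond B=-95.5377.
  t=3,j=2: stock 115.4847 → up 128.1881 (V=26.9181), down 105.0911 (V=3.8211). Price 19.9470; hedge Δ=1.0000, bond B=-95.5377.
  t=3,j=3: stock 140.8660 → up 156.3613 (V=55.0913), down 128.1881 (V=26.9181). Price 45.3283; hedge Δ=1.0000, bond B=-95.5377.
  t=2,j=0: stock 85.2943 → up 94.6767 (V=-0.8611), down 77.6178 (V=-17.9199). Price -4.8356; hedge Δ=1.0000, bond B=-90.1299.
  t=2,j=1: stock 104.0403 → up 115.4847 (V=19.9470), down 94.6767 (V=-0.8611). Price 13.9104; hedge Δ=1.0000, bond B=-90.1299.
  t=2,j=2: stock 126.9063 → up 140.8660 (V=45.3283), down 115.4847 (V=19.9470). Price 36.7764; hedge Δ=1.0000, bond B=-90.1299.
  t=1,j=0: stock 93.7300 → up 104.0403 (V=13.9104), down 85.2943 (V=-4.8356). Price 8.7018; hedge Δ=1.0000, bond B=-85.0282.
  t=1,j=1: stock 114.3300 → up 126.9063 (V=36.7764), down 104.0403 (V=13.9104). Price 29.3018; hedge Δ=1.0000, bond B=-85.0282.
  t=0,j=0: stock 103.0000 → up 114.3300 (V=29.3018), down 93.7300 (V=8.7018). Price 22.7847; hedge Δ=1.0000, bond B=-80.2153.
The time-0 hedge costs 22.7847, which is the no-arbitrage price.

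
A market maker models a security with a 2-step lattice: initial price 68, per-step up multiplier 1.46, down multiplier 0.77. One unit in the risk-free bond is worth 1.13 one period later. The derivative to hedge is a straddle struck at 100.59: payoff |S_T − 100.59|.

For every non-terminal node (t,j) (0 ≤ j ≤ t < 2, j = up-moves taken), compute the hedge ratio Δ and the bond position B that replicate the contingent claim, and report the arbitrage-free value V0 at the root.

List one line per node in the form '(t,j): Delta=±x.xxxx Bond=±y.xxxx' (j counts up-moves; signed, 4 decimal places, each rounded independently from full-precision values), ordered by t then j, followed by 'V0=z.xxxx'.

The replicating-portfolio and risk-neutral prices coincide; use p* = (1.13−0.77)/(1.46−0.77) = 0.5217 for the latter.
At expiry t=2: V(2,0)=60.2728, V(2,1)=24.1444, V(2,2)=44.3588
  t=1,j=0: stock 52.3600 → up 76.4456 (V=24.1444), down 40.3172 (V=60.2728). Price 36.6577; hedge Δ=-1.0000, bond B=89.0177.
  t=1,j=1: stock 99.2800 → up 144.9488 (V=44.3588), down 76.4456 (V=24.1444). Price 30.7000; hedge Δ=0.2951, bond B=1.4038.
  t=0,j=0: stock 68.0000 → up 99.2800 (V=30.7000), down 52.3600 (V=36.6577). Price 29.6897; hedge Δ=-0.1270, bond B=38.3240.
Check: Δ(0,0)·S0 + B(0,0) = 29.6897 = V0.

(0,0): Delta=-0.1270 Bond=38.3240
(1,0): Delta=-1.0000 Bond=89.0177
(1,1): Delta=0.2951 Bond=1.4038
V0=29.6897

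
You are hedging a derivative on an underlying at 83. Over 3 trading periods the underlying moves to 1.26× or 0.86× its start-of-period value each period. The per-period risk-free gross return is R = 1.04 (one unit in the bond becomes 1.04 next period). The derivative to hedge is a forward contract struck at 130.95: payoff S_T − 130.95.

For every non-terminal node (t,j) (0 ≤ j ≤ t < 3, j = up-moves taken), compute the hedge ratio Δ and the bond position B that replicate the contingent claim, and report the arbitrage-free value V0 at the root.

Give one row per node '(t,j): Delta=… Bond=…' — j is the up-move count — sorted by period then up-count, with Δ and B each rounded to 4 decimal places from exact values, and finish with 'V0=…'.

(0,0): Delta=1.0000 Bond=-116.4141
(1,0): Delta=1.0000 Bond=-121.0706
(1,1): Delta=1.0000 Bond=-121.0706
(2,0): Delta=1.0000 Bond=-125.9135
(2,1): Delta=1.0000 Bond=-125.9135
(2,2): Delta=1.0000 Bond=-125.9135
V0=-33.4141

Since d<R<u, set p* = (R−d)/(u−d) = 0.4500; price each node as the discounted p*-expectation of its children.
Terminal values V(3,·): V(3,0)=-78.1574, V(3,1)=-53.6026, V(3,2)=-17.6271, V(3,3)=35.0812
Node (2,0) S=61.3868: V=(p*·-53.6026+(1−p*)·-78.1574)/1.04=-64.5267; Δ=(-53.6026−-78.1574)/(77.3474−52.7926)=1.0000; B=V−Δ·S=-125.9135
Node (2,1) S=89.9388: V=(p*·-17.6271+(1−p*)·-53.6026)/1.04=-35.9747; Δ=(-17.6271−-53.6026)/(113.3229−77.3474)=1.0000; B=V−Δ·S=-125.9135
Node (2,2) S=131.7708: V=(p*·35.0812+(1−p*)·-17.6271)/1.04=5.8573; Δ=(35.0812−-17.6271)/(166.0312−113.3229)=1.0000; B=V−Δ·S=-125.9135
Node (1,0) S=71.3800: V=(p*·-35.9747+(1−p*)·-64.5267)/1.04=-49.6906; Δ=(-35.9747−-64.5267)/(89.9388−61.3868)=1.0000; B=V−Δ·S=-121.0706
Node (1,1) S=104.5800: V=(p*·5.8573+(1−p*)·-35.9747)/1.04=-16.4906; Δ=(5.8573−-35.9747)/(131.7708−89.9388)=1.0000; B=V−Δ·S=-121.0706
Node (0,0) S=83.0000: V=(p*·-16.4906+(1−p*)·-49.6906)/1.04=-33.4141; Δ=(-16.4906−-49.6906)/(104.5800−71.3800)=1.0000; B=V−Δ·S=-116.4141
The time-0 hedge costs -33.4141, which is the no-arbitrage price.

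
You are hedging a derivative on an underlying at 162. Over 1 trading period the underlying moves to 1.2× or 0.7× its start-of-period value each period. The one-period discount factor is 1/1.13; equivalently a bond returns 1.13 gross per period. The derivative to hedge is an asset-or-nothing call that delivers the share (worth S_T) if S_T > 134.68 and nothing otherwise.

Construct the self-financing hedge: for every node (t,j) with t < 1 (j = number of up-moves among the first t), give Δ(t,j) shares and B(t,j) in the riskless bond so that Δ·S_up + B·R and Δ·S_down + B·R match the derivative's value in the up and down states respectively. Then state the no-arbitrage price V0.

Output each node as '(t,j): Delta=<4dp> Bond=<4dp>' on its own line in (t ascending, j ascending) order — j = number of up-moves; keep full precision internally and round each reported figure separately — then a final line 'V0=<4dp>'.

(0,0): Delta=2.4000 Bond=-240.8496
V0=147.9504

Since d<R<u, set p* = (R−d)/(u−d) = 0.8600; price each node as the discounted p*-expectation of its children.
Terminal payoffs: V(1,0)=0.0000, V(1,1)=194.4000
(0,0): S=162.0000. Δ = (V_up−V_dn)/(S_up−S_dn) = (194.4000−0.0000)/(194.4000−113.4000) = 2.4000. V = [p*·194.4000 + (1−p*)·0.0000]/1.13 = 147.9504. B = V − Δ·S = -240.8496.
Each (Δ,B) replicates both successor values, so the strategy is self-financing and V0 is arbitrage-free.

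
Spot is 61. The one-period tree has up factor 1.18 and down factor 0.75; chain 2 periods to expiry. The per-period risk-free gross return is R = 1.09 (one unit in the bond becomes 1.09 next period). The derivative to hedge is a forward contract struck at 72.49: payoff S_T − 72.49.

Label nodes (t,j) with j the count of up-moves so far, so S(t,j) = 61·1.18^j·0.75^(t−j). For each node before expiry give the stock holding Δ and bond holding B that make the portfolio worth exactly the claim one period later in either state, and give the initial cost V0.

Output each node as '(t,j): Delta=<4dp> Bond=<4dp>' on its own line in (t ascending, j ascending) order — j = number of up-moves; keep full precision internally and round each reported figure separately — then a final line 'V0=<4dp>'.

(0,0): Delta=1.0000 Bond=-61.0134
(1,0): Delta=1.0000 Bond=-66.5046
(1,1): Delta=1.0000 Bond=-66.5046
V0=-0.0134

The replicating-portfolio and risk-neutral prices coincide; use p* = (1.09−0.75)/(1.18−0.75) = 0.7907 for the latter.
At expiry t=2: V(2,0)=-38.1775, V(2,1)=-18.5050, V(2,2)=12.4464
  t=1,j=0: stock 45.7500 → up 53.9850 (V=-18.5050), down 34.3125 (V=-38.1775). Price -20.7546; hedge Δ=1.0000, bond B=-66.5046.
  t=1,j=1: stock 71.9800 → up 84.9364 (V=12.4464), down 53.9850 (V=-18.5050). Price 5.4754; hedge Δ=1.0000, bond B=-66.5046.
  t=0,j=0: stock 61.0000 → up 71.9800 (V=5.4754), down 45.7500 (V=-20.7546). Price -0.0134; hedge Δ=1.0000, bond B=-61.0134.
Root portfolio cost Δ·61+B reproduces V0=-0.0134.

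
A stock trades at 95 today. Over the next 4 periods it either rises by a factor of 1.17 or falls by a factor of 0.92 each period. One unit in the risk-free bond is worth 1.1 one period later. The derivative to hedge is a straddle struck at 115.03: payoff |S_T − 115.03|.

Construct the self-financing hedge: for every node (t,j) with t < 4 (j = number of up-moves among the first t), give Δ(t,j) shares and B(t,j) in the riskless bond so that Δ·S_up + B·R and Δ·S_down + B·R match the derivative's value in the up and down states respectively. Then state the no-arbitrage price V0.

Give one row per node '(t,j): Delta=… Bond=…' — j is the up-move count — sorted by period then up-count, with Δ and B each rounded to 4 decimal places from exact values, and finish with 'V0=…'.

Risk-neutral probability p* = (R−d)/(u−d) = (1.1−0.92)/(1.17−0.92) = 0.7200.
Terminal payoffs: V(4,0)=46.9727, V(4,1)=28.4788, V(4,2)=4.9595, V(4,3)=24.9510, V(4,4)=62.9893
Node (3,0) S=73.9754: V=(p*·28.4788+(1−p*)·46.9727)/1.1=30.5974; Δ=(28.4788−46.9727)/(86.5512−68.0573)=-1.0000; B=V−Δ·S=104.5727
Node (3,1) S=94.0774: V=(p*·4.9595+(1−p*)·28.4788)/1.1=10.4954; Δ=(4.9595−28.4788)/(110.0705−86.5512)=-1.0000; B=V−Δ·S=104.5727
Node (3,2) S=119.6419: V=(p*·24.9510+(1−p*)·4.9595)/1.1=17.5940; Δ=(24.9510−4.9595)/(139.9810−110.0705)=0.6684; B=V−Δ·S=-62.3720
Node (3,3) S=152.1532: V=(p*·62.9893+(1−p*)·24.9510)/1.1=47.5805; Δ=(62.9893−24.9510)/(178.0193−139.9810)=1.0000; B=V−Δ·S=-104.5727
Node (2,0) S=80.4080: V=(p*·10.4954+(1−p*)·30.5974)/1.1=14.6581; Δ=(10.4954−30.5974)/(94.0774−73.9754)=-1.0000; B=V−Δ·S=95.0661
Node (2,1) S=102.2580: V=(p*·17.5940+(1−p*)·10.4954)/1.1=14.1876; Δ=(17.5940−10.4954)/(119.6419−94.0774)=0.2777; B=V−Δ·S=-14.2068
Node (2,2) S=130.0455: V=(p*·47.5805+(1−p*)·17.5940)/1.1=35.6221; Δ=(47.5805−17.5940)/(152.1532−119.6419)=0.9223; B=V−Δ·S=-84.3241
Node (1,0) S=87.4000: V=(p*·14.1876+(1−p*)·14.6581)/1.1=13.0176; Δ=(14.1876−14.6581)/(102.2580−80.4080)=-0.0215; B=V−Δ·S=14.8997
Node (1,1) S=111.1500: V=(p*·35.6221+(1−p*)·14.1876)/1.1=26.9277; Δ=(35.6221−14.1876)/(130.0455−102.2580)=0.7714; B=V−Δ·S=-58.8102
Node (0,0) S=95.0000: V=(p*·26.9277+(1−p*)·13.0176)/1.1=20.9389; Δ=(26.9277−13.0176)/(111.1500−87.4000)=0.5857; B=V−Δ·S=-34.7013
Check: Δ(0,0)·S0 + B(0,0) = 20.9389 = V0.

(0,0): Delta=0.5857 Bond=-34.7013
(1,0): Delta=-0.0215 Bond=14.8997
(1,1): Delta=0.7714 Bond=-58.8102
(2,0): Delta=-1.0000 Bond=95.0661
(2,1): Delta=0.2777 Bond=-14.2068
(2,2): Delta=0.9223 Bond=-84.3241
(3,0): Delta=-1.0000 Bond=104.5727
(3,1): Delta=-1.0000 Bond=104.5727
(3,2): Delta=0.6684 Bond=-62.3720
(3,3): Delta=1.0000 Bond=-104.5727
V0=20.9389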